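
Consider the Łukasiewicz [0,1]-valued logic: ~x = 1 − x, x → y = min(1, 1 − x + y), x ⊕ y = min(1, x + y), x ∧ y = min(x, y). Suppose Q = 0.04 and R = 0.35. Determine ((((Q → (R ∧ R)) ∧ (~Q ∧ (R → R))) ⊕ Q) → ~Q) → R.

R ∧ R = min(0.35, 0.35) = 0.35
Q → (R ∧ R) = min(1, 1 − 0.04 + 0.35) = min(1, 1.31) = 1.00
~Q = 1 − 0.04 = 0.96
R → R = min(1, 1 − 0.35 + 0.35) = min(1, 1.00) = 1.00
~Q ∧ (R → R) = min(0.96, 1.00) = 0.96
(Q → (R ∧ R)) ∧ (~Q ∧ (R → R)) = min(1.00, 0.96) = 0.96
((Q → (R ∧ R)) ∧ (~Q ∧ (R → R))) ⊕ Q = min(1, 0.96 + 0.04) = min(1, 1.00) = 1.00
(((Q → (R ∧ R)) ∧ (~Q ∧ (R → R))) ⊕ Q) → ~Q = min(1, 1 − 1.00 + 0.96) = min(1, 0.96) = 0.96
((((Q → (R ∧ R)) ∧ (~Q ∧ (R → R))) ⊕ Q) → ~Q) → R = min(1, 1 − 0.96 + 0.35) = min(1, 0.39) = 0.39

0.39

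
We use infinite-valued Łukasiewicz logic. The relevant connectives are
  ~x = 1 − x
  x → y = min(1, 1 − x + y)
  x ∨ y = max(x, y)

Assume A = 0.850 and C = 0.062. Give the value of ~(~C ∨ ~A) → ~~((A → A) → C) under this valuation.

1.000

~C = 1 − 0.062 = 0.938
~A = 1 − 0.850 = 0.150
~C ∨ ~A = max(0.938, 0.150) = 0.938
~(~C ∨ ~A) = 1 − 0.938 = 0.062
A → A = min(1, 1 − 0.850 + 0.850) = min(1, 1.000) = 1.000
(A → A) → C = min(1, 1 − 1.000 + 0.062) = min(1, 0.062) = 0.062
~((A → A) → C) = 1 − 0.062 = 0.938
~~((A → A) → C) = 1 − 0.938 = 0.062
~(~C ∨ ~A) → ~~((A → A) → C) = min(1, 1 − 0.062 + 0.062) = min(1, 1.000) = 1.000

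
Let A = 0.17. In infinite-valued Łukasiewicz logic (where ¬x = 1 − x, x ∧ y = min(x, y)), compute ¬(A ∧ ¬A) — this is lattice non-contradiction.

0.83

¬A = 1 − 0.17 = 0.83
A ∧ ¬A = min(0.17, 0.83) = 0.17
¬(A ∧ ¬A) = 1 − 0.17 = 0.83
(The value 0.83 < 1 shows this instance is not satisfied; not a Ł∞-tautology — its value is 1 − min(a, 1−a).)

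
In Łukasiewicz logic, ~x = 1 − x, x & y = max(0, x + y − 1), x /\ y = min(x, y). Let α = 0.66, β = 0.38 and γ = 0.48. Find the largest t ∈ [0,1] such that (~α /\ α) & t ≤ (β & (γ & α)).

~α = 1 − 0.66 = 0.34
~α /\ α = min(0.34, 0.66) = 0.34
So the left factor is ~α /\ α = 0.34.
γ & α = max(0, 0.48 + 0.66 − 1) = max(0, 0.14) = 0.14
β & (γ & α) = max(0, 0.38 + 0.14 − 1) = max(0, -0.48) = 0.00
So the right-hand bound is β & (γ & α) = 0.00.
The residuum of the Łukasiewicz t-norm gives the supremum: min(1, 1 − 0.34 + 0.00).
1 − 0.34 + 0.00 = 0.66, so t = min(1, 0.66) = 0.66.
Check: 0.34 & 0.66 = max(0, 0.00) = 0.00 ≤ 0.00.

0.66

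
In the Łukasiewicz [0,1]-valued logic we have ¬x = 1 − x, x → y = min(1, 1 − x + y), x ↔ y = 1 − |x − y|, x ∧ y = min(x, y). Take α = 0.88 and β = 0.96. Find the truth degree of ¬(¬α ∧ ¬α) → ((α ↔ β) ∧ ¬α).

¬α = 1 − 0.88 = 0.12
¬α ∧ ¬α = min(0.12, 0.12) = 0.12
¬(¬α ∧ ¬α) = 1 − 0.12 = 0.88
α ↔ β = 1 − |0.88 − 0.96| = 1 − 0.08 = 0.92
(α ↔ β) ∧ ¬α = min(0.92, 0.12) = 0.12
¬(¬α ∧ ¬α) → ((α ↔ β) ∧ ¬α) = min(1, 1 − 0.88 + 0.12) = min(1, 0.24) = 0.24

0.24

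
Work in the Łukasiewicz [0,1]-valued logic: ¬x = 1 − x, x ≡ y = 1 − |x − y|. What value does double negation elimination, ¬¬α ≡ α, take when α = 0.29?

¬α = 1 − 0.29 = 0.71
¬¬α = 1 − 0.71 = 0.29
¬¬α ≡ α = 1 − |0.29 − 0.29| = 1 − 0.00 = 1.00
(As expected: always 1 in Ł∞ since negation is involutive.)

1.00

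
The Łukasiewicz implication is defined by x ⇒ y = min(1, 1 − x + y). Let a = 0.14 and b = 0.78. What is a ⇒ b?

a ⇒ b = min(1, 1 − 0.14 + 0.78) = min(1, 1.64) = 1.00
For comparison, the Gödel implication (1 if x ≤ y else y) would give 1.00.

1.00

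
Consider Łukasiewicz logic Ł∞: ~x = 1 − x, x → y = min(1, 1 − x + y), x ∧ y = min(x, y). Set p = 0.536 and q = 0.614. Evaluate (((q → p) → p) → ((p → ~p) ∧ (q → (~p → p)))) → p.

0.536

q → p = min(1, 1 − 0.614 + 0.536) = min(1, 0.922) = 0.922
(q → p) → p = min(1, 1 − 0.922 + 0.536) = min(1, 0.614) = 0.614
~p = 1 − 0.536 = 0.464
p → ~p = min(1, 1 − 0.536 + 0.464) = min(1, 0.928) = 0.928
~p → p = min(1, 1 − 0.464 + 0.536) = min(1, 1.072) = 1.000
q → (~p → p) = min(1, 1 − 0.614 + 1.000) = min(1, 1.386) = 1.000
(p → ~p) ∧ (q → (~p → p)) = min(0.928, 1.000) = 0.928
((q → p) → p) → ((p → ~p) ∧ (q → (~p → p))) = min(1, 1 − 0.614 + 0.928) = min(1, 1.314) = 1.000
(((q → p) → p) → ((p → ~p) ∧ (q → (~p → p)))) → p = min(1, 1 − 1.000 + 0.536) = min(1, 0.536) = 0.536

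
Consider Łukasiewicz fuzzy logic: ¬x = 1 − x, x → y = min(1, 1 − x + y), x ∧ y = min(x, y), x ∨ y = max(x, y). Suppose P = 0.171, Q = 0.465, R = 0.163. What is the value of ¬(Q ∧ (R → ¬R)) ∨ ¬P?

¬R = 1 − 0.163 = 0.837
R → ¬R = min(1, 1 − 0.163 + 0.837) = min(1, 1.674) = 1.000
Q ∧ (R → ¬R) = min(0.465, 1.000) = 0.465
¬(Q ∧ (R → ¬R)) = 1 − 0.465 = 0.535
¬P = 1 − 0.171 = 0.829
¬(Q ∧ (R → ¬R)) ∨ ¬P = max(0.535, 0.829) = 0.829

0.829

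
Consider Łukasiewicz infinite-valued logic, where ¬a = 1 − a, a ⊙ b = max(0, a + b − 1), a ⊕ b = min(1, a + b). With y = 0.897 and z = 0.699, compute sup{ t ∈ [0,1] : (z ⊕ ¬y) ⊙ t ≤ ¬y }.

¬y = 1 − 0.897 = 0.103
z ⊕ ¬y = min(1, 0.699 + 0.103) = min(1, 0.802) = 0.802
So the left factor is z ⊕ ¬y = 0.802.
So the right-hand bound is ¬y = 0.103.
The residuum of the Łukasiewicz t-norm gives the supremum: min(1, 1 − 0.802 + 0.103).
1 − 0.802 + 0.103 = 0.301, so t = min(1, 0.301) = 0.301.
Check: 0.802 ⊙ 0.301 = max(0, 0.103) = 0.103 ≤ 0.103.

0.301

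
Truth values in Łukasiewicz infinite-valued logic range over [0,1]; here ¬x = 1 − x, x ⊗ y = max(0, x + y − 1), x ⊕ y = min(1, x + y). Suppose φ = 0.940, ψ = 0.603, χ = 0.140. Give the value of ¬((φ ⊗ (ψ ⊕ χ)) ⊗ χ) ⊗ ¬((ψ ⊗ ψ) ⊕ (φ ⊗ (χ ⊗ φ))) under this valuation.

0.774

ψ ⊕ χ = min(1, 0.603 + 0.140) = min(1, 0.743) = 0.743
φ ⊗ (ψ ⊕ χ) = max(0, 0.940 + 0.743 − 1) = max(0, 0.683) = 0.683
(φ ⊗ (ψ ⊕ χ)) ⊗ χ = max(0, 0.683 + 0.140 − 1) = max(0, -0.177) = 0.000
¬((φ ⊗ (ψ ⊕ χ)) ⊗ χ) = 1 − 0.000 = 1.000
ψ ⊗ ψ = max(0, 0.603 + 0.603 − 1) = max(0, 0.206) = 0.206
χ ⊗ φ = max(0, 0.140 + 0.940 − 1) = max(0, 0.080) = 0.080
φ ⊗ (χ ⊗ φ) = max(0, 0.940 + 0.080 − 1) = max(0, 0.020) = 0.020
(ψ ⊗ ψ) ⊕ (φ ⊗ (χ ⊗ φ)) = min(1, 0.206 + 0.020) = min(1, 0.226) = 0.226
¬((ψ ⊗ ψ) ⊕ (φ ⊗ (χ ⊗ φ))) = 1 − 0.226 = 0.774
¬((φ ⊗ (ψ ⊕ χ)) ⊗ χ) ⊗ ¬((ψ ⊗ ψ) ⊕ (φ ⊗ (χ ⊗ φ))) = max(0, 1.000 + 0.774 − 1) = max(0, 0.774) = 0.774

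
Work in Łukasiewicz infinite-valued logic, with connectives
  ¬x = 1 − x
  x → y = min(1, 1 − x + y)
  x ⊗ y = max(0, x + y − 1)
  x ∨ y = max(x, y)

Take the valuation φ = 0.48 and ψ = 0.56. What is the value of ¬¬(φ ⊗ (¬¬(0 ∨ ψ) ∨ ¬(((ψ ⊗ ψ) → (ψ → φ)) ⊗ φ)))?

0.04

0 ∨ ψ = max(0.00, 0.56) = 0.56
¬(0 ∨ ψ) = 1 − 0.56 = 0.44
¬¬(0 ∨ ψ) = 1 − 0.44 = 0.56
ψ ⊗ ψ = max(0, 0.56 + 0.56 − 1) = max(0, 0.12) = 0.12
ψ → φ = min(1, 1 − 0.56 + 0.48) = min(1, 0.92) = 0.92
(ψ ⊗ ψ) → (ψ → φ) = min(1, 1 − 0.12 + 0.92) = min(1, 1.80) = 1.00
((ψ ⊗ ψ) → (ψ → φ)) ⊗ φ = max(0, 1.00 + 0.48 − 1) = max(0, 0.48) = 0.48
¬(((ψ ⊗ ψ) → (ψ → φ)) ⊗ φ) = 1 − 0.48 = 0.52
¬¬(0 ∨ ψ) ∨ ¬(((ψ ⊗ ψ) → (ψ → φ)) ⊗ φ) = max(0.56, 0.52) = 0.56
φ ⊗ (¬¬(0 ∨ ψ) ∨ ¬(((ψ ⊗ ψ) → (ψ → φ)) ⊗ φ)) = max(0, 0.48 + 0.56 − 1) = max(0, 0.04) = 0.04
¬(φ ⊗ (¬¬(0 ∨ ψ) ∨ ¬(((ψ ⊗ ψ) → (ψ → φ)) ⊗ φ))) = 1 − 0.04 = 0.96
¬¬(φ ⊗ (¬¬(0 ∨ ψ) ∨ ¬(((ψ ⊗ ψ) → (ψ → φ)) ⊗ φ))) = 1 − 0.96 = 0.04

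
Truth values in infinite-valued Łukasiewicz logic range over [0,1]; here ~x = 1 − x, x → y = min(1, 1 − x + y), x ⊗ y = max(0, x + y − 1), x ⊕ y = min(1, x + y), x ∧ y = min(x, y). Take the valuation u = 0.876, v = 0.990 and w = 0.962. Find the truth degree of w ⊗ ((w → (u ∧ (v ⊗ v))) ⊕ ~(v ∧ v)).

0.886

v ⊗ v = max(0, 0.990 + 0.990 − 1) = max(0, 0.980) = 0.980
u ∧ (v ⊗ v) = min(0.876, 0.980) = 0.876
w → (u ∧ (v ⊗ v)) = min(1, 1 − 0.962 + 0.876) = min(1, 0.914) = 0.914
v ∧ v = min(0.990, 0.990) = 0.990
~(v ∧ v) = 1 − 0.990 = 0.010
(w → (u ∧ (v ⊗ v))) ⊕ ~(v ∧ v) = min(1, 0.914 + 0.010) = min(1, 0.924) = 0.924
w ⊗ ((w → (u ∧ (v ⊗ v))) ⊕ ~(v ∧ v)) = max(0, 0.962 + 0.924 − 1) = max(0, 0.886) = 0.886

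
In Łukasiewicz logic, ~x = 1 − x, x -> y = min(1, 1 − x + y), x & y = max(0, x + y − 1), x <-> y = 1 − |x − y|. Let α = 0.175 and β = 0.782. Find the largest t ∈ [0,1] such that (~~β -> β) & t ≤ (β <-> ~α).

0.957

~β = 1 − 0.782 = 0.218
~~β = 1 − 0.218 = 0.782
~~β -> β = min(1, 1 − 0.782 + 0.782) = min(1, 1.000) = 1.000
So the left factor is ~~β -> β = 1.000.
~α = 1 − 0.175 = 0.825
β <-> ~α = 1 − |0.782 − 0.825| = 1 − 0.043 = 0.957
So the right-hand bound is β <-> ~α = 0.957.
The residuum of the Łukasiewicz t-norm gives the supremum: min(1, 1 − 1.000 + 0.957).
1 − 1.000 + 0.957 = 0.957, so t = min(1, 0.957) = 0.957.
Check: 1.000 & 0.957 = max(0, 0.957) = 0.957 ≤ 0.957.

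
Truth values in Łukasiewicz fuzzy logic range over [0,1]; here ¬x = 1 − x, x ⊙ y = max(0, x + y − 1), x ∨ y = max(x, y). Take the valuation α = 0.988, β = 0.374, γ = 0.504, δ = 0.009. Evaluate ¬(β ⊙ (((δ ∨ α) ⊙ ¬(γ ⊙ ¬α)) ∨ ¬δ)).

0.635

δ ∨ α = max(0.009, 0.988) = 0.988
¬α = 1 − 0.988 = 0.012
γ ⊙ ¬α = max(0, 0.504 + 0.012 − 1) = max(0, -0.484) = 0.000
¬(γ ⊙ ¬α) = 1 − 0.000 = 1.000
(δ ∨ α) ⊙ ¬(γ ⊙ ¬α) = max(0, 0.988 + 1.000 − 1) = max(0, 0.988) = 0.988
¬δ = 1 − 0.009 = 0.991
((δ ∨ α) ⊙ ¬(γ ⊙ ¬α)) ∨ ¬δ = max(0.988, 0.991) = 0.991
β ⊙ (((δ ∨ α) ⊙ ¬(γ ⊙ ¬α)) ∨ ¬δ) = max(0, 0.374 + 0.991 − 1) = max(0, 0.365) = 0.365
¬(β ⊙ (((δ ∨ α) ⊙ ¬(γ ⊙ ¬α)) ∨ ¬δ)) = 1 − 0.365 = 0.635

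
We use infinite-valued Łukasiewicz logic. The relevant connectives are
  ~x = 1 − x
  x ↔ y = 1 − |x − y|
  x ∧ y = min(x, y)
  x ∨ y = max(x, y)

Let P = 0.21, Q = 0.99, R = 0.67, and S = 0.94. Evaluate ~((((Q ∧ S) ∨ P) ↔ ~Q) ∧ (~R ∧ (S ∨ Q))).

0.93

Q ∧ S = min(0.99, 0.94) = 0.94
(Q ∧ S) ∨ P = max(0.94, 0.21) = 0.94
~Q = 1 − 0.99 = 0.01
((Q ∧ S) ∨ P) ↔ ~Q = 1 − |0.94 − 0.01| = 1 − 0.93 = 0.07
~R = 1 − 0.67 = 0.33
S ∨ Q = max(0.94, 0.99) = 0.99
~R ∧ (S ∨ Q) = min(0.33, 0.99) = 0.33
(((Q ∧ S) ∨ P) ↔ ~Q) ∧ (~R ∧ (S ∨ Q)) = min(0.07, 0.33) = 0.07
~((((Q ∧ S) ∨ P) ↔ ~Q) ∧ (~R ∧ (S ∨ Q))) = 1 − 0.07 = 0.93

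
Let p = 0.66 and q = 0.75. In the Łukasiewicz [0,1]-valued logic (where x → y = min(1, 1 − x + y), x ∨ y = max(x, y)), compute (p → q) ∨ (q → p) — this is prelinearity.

1.00

p → q = min(1, 1 − 0.66 + 0.75) = min(1, 1.09) = 1.00
q → p = min(1, 1 − 0.75 + 0.66) = min(1, 0.91) = 0.91
(p → q) ∨ (q → p) = max(1.00, 0.91) = 1.00
(As expected: a Ł∞-tautology — holds in every MV-chain.)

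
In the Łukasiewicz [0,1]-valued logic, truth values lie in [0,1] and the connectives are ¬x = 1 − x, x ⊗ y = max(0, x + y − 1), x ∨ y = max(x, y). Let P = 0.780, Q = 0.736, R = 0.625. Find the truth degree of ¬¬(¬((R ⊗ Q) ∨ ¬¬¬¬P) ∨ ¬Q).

0.264

R ⊗ Q = max(0, 0.625 + 0.736 − 1) = max(0, 0.361) = 0.361
¬P = 1 − 0.780 = 0.220
¬¬P = 1 − 0.220 = 0.780
¬¬¬P = 1 − 0.780 = 0.220
¬¬¬¬P = 1 − 0.220 = 0.780
(R ⊗ Q) ∨ ¬¬¬¬P = max(0.361, 0.780) = 0.780
¬((R ⊗ Q) ∨ ¬¬¬¬P) = 1 − 0.780 = 0.220
¬Q = 1 − 0.736 = 0.264
¬((R ⊗ Q) ∨ ¬¬¬¬P) ∨ ¬Q = max(0.220, 0.264) = 0.264
¬(¬((R ⊗ Q) ∨ ¬¬¬¬P) ∨ ¬Q) = 1 − 0.264 = 0.736
¬¬(¬((R ⊗ Q) ∨ ¬¬¬¬P) ∨ ¬Q) = 1 − 0.736 = 0.264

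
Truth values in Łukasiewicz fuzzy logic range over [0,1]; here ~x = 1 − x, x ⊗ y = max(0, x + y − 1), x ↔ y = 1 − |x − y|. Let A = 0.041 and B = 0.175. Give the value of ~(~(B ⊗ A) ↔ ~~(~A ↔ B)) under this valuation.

B ⊗ A = max(0, 0.175 + 0.041 − 1) = max(0, -0.784) = 0.000
~(B ⊗ A) = 1 − 0.000 = 1.000
~A = 1 − 0.041 = 0.959
~A ↔ B = 1 − |0.959 − 0.175| = 1 − 0.784 = 0.216
~(~A ↔ B) = 1 − 0.216 = 0.784
~~(~A ↔ B) = 1 − 0.784 = 0.216
~(B ⊗ A) ↔ ~~(~A ↔ B) = 1 − |1.000 − 0.216| = 1 − 0.784 = 0.216
~(~(B ⊗ A) ↔ ~~(~A ↔ B)) = 1 − 0.216 = 0.784

0.784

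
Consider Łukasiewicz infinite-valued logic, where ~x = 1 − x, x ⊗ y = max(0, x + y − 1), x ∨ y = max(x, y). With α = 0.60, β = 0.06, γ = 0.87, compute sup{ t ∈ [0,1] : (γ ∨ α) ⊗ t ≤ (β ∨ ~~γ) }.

1.00

γ ∨ α = max(0.87, 0.60) = 0.87
So the left factor is γ ∨ α = 0.87.
~γ = 1 − 0.87 = 0.13
~~γ = 1 − 0.13 = 0.87
β ∨ ~~γ = max(0.06, 0.87) = 0.87
So the right-hand bound is β ∨ ~~γ = 0.87.
The residuum of the Łukasiewicz t-norm gives the supremum: min(1, 1 − 0.87 + 0.87).
1 − 0.87 + 0.87 = 1.00, so t = min(1, 1.00) = 1.00.
Check: 0.87 ⊗ 1.00 = max(0, 0.87) = 0.87 ≤ 0.87.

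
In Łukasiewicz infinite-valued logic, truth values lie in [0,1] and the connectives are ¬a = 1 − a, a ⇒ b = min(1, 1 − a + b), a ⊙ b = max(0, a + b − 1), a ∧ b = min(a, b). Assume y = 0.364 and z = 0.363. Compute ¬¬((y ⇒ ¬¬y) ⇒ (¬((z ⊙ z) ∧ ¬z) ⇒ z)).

¬y = 1 − 0.364 = 0.636
¬¬y = 1 − 0.636 = 0.364
y ⇒ ¬¬y = min(1, 1 − 0.364 + 0.364) = min(1, 1.000) = 1.000
z ⊙ z = max(0, 0.363 + 0.363 − 1) = max(0, -0.274) = 0.000
¬z = 1 − 0.363 = 0.637
(z ⊙ z) ∧ ¬z = min(0.000, 0.637) = 0.000
¬((z ⊙ z) ∧ ¬z) = 1 − 0.000 = 1.000
¬((z ⊙ z) ∧ ¬z) ⇒ z = min(1, 1 − 1.000 + 0.363) = min(1, 0.363) = 0.363
(y ⇒ ¬¬y) ⇒ (¬((z ⊙ z) ∧ ¬z) ⇒ z) = min(1, 1 − 1.000 + 0.363) = min(1, 0.363) = 0.363
¬((y ⇒ ¬¬y) ⇒ (¬((z ⊙ z) ∧ ¬z) ⇒ z)) = 1 − 0.363 = 0.637
¬¬((y ⇒ ¬¬y) ⇒ (¬((z ⊙ z) ∧ ¬z) ⇒ z)) = 1 − 0.637 = 0.363

0.363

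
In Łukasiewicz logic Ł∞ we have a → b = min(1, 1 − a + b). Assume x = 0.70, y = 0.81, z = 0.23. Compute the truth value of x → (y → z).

y → z = min(1, 1 − 0.81 + 0.23) = min(1, 0.42) = 0.42
x → (y → z) = min(1, 1 − 0.70 + 0.42) = min(1, 0.72) = 0.72

0.72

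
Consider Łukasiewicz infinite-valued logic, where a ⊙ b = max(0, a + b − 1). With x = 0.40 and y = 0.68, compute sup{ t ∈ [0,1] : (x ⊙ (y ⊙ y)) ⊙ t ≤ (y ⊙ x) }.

y ⊙ y = max(0, 0.68 + 0.68 − 1) = max(0, 0.36) = 0.36
x ⊙ (y ⊙ y) = max(0, 0.40 + 0.36 − 1) = max(0, -0.24) = 0.00
So the left factor is x ⊙ (y ⊙ y) = 0.00.
y ⊙ x = max(0, 0.68 + 0.40 − 1) = max(0, 0.08) = 0.08
So the right-hand bound is y ⊙ x = 0.08.
The residuum of the Łukasiewicz t-norm gives the supremum: min(1, 1 − 0.00 + 0.08).
1 − 0.00 + 0.08 = 1.08, so t = min(1, 1.08) = 1.00.
Check: 0.00 ⊙ 1.00 = max(0, 0.00) = 0.00 ≤ 0.08.

1.00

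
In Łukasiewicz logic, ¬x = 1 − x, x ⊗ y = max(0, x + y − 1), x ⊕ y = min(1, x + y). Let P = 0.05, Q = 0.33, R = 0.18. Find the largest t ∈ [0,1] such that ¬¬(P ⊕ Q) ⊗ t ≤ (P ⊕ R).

0.85

P ⊕ Q = min(1, 0.05 + 0.33) = min(1, 0.38) = 0.38
¬(P ⊕ Q) = 1 − 0.38 = 0.62
¬¬(P ⊕ Q) = 1 − 0.62 = 0.38
So the left factor is ¬¬(P ⊕ Q) = 0.38.
P ⊕ R = min(1, 0.05 + 0.18) = min(1, 0.23) = 0.23
So the right-hand bound is P ⊕ R = 0.23.
The residuum of the Łukasiewicz t-norm gives the supremum: min(1, 1 − 0.38 + 0.23).
1 − 0.38 + 0.23 = 0.85, so t = min(1, 0.85) = 0.85.
Check: 0.38 ⊗ 0.85 = max(0, 0.23) = 0.23 ≤ 0.23.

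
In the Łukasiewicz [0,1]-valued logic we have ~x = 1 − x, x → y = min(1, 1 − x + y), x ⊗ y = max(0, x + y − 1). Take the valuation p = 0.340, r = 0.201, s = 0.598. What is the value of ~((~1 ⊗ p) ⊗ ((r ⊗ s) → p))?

~1 = 1 − 1.000 = 0.000
~1 ⊗ p = max(0, 0.000 + 0.340 − 1) = max(0, -0.660) = 0.000
r ⊗ s = max(0, 0.201 + 0.598 − 1) = max(0, -0.201) = 0.000
(r ⊗ s) → p = min(1, 1 − 0.000 + 0.340) = min(1, 1.340) = 1.000
(~1 ⊗ p) ⊗ ((r ⊗ s) → p) = max(0, 0.000 + 1.000 − 1) = max(0, 0.000) = 0.000
~((~1 ⊗ p) ⊗ ((r ⊗ s) → p)) = 1 − 0.000 = 1.000

1.000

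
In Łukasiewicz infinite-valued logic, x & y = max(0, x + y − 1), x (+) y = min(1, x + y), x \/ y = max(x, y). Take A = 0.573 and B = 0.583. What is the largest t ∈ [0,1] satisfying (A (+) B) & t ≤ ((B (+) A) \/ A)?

1.000

A (+) B = min(1, 0.573 + 0.583) = min(1, 1.156) = 1.000
So the left factor is A (+) B = 1.000.
B (+) A = min(1, 0.583 + 0.573) = min(1, 1.156) = 1.000
(B (+) A) \/ A = max(1.000, 0.573) = 1.000
So the right-hand bound is (B (+) A) \/ A = 1.000.
The residuum of the Łukasiewicz t-norm gives the supremum: min(1, 1 − 1.000 + 1.000).
1 − 1.000 + 1.000 = 1.000, so t = min(1, 1.000) = 1.000.
Check: 1.000 & 1.000 = max(0, 1.000) = 1.000 ≤ 1.000.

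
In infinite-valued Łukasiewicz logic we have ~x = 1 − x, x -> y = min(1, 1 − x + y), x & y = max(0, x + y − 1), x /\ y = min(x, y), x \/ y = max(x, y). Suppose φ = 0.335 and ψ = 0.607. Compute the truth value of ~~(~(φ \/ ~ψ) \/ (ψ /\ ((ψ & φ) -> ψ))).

0.607

~ψ = 1 − 0.607 = 0.393
φ \/ ~ψ = max(0.335, 0.393) = 0.393
~(φ \/ ~ψ) = 1 − 0.393 = 0.607
ψ & φ = max(0, 0.607 + 0.335 − 1) = max(0, -0.058) = 0.000
(ψ & φ) -> ψ = min(1, 1 − 0.000 + 0.607) = min(1, 1.607) = 1.000
ψ /\ ((ψ & φ) -> ψ) = min(0.607, 1.000) = 0.607
~(φ \/ ~ψ) \/ (ψ /\ ((ψ & φ) -> ψ)) = max(0.607, 0.607) = 0.607
~(~(φ \/ ~ψ) \/ (ψ /\ ((ψ & φ) -> ψ))) = 1 − 0.607 = 0.393
~~(~(φ \/ ~ψ) \/ (ψ /\ ((ψ & φ) -> ψ))) = 1 − 0.393 = 0.607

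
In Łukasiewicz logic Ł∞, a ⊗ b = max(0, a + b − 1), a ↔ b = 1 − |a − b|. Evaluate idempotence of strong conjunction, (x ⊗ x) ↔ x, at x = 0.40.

0.60

x ⊗ x = max(0, 0.40 + 0.40 − 1) = max(0, -0.20) = 0.00
(x ⊗ x) ↔ x = 1 − |0.00 − 0.40| = 1 − 0.40 = 0.60
(The value 0.60 < 1 shows this instance is not satisfied; fails in Ł∞ since a ⊗ a = max(0, 2a−1) ≠ a in general.)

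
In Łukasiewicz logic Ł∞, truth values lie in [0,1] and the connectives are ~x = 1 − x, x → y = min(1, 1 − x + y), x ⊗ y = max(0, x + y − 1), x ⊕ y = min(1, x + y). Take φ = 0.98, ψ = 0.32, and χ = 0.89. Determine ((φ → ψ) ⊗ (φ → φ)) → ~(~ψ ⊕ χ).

0.66

φ → ψ = min(1, 1 − 0.98 + 0.32) = min(1, 0.34) = 0.34
φ → φ = min(1, 1 − 0.98 + 0.98) = min(1, 1.00) = 1.00
(φ → ψ) ⊗ (φ → φ) = max(0, 0.34 + 1.00 − 1) = max(0, 0.34) = 0.34
~ψ = 1 − 0.32 = 0.68
~ψ ⊕ χ = min(1, 0.68 + 0.89) = min(1, 1.57) = 1.00
~(~ψ ⊕ χ) = 1 − 1.00 = 0.00
((φ → ψ) ⊗ (φ → φ)) → ~(~ψ ⊕ χ) = min(1, 1 − 0.34 + 0.00) = min(1, 0.66) = 0.66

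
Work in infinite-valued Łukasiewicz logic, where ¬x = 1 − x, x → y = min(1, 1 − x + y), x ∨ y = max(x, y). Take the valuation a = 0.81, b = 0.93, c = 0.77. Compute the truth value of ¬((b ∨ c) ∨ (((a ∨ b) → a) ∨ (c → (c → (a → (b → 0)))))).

0.07

b ∨ c = max(0.93, 0.77) = 0.93
a ∨ b = max(0.81, 0.93) = 0.93
(a ∨ b) → a = min(1, 1 − 0.93 + 0.81) = min(1, 0.88) = 0.88
b → 0 = min(1, 1 − 0.93 + 0.00) = min(1, 0.07) = 0.07
a → (b → 0) = min(1, 1 − 0.81 + 0.07) = min(1, 0.26) = 0.26
c → (a → (b → 0)) = min(1, 1 − 0.77 + 0.26) = min(1, 0.49) = 0.49
c → (c → (a → (b → 0))) = min(1, 1 − 0.77 + 0.49) = min(1, 0.72) = 0.72
((a ∨ b) → a) ∨ (c → (c → (a → (b → 0)))) = max(0.88, 0.72) = 0.88
(b ∨ c) ∨ (((a ∨ b) → a) ∨ (c → (c → (a → (b → 0))))) = max(0.93, 0.88) = 0.93
¬((b ∨ c) ∨ (((a ∨ b) → a) ∨ (c → (c → (a → (b → 0)))))) = 1 − 0.93 = 0.07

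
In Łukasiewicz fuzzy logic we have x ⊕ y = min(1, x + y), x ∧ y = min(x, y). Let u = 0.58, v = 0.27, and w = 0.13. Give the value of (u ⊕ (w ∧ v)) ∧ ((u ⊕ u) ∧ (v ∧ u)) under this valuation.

w ∧ v = min(0.13, 0.27) = 0.13
u ⊕ (w ∧ v) = min(1, 0.58 + 0.13) = min(1, 0.71) = 0.71
u ⊕ u = min(1, 0.58 + 0.58) = min(1, 1.16) = 1.00
v ∧ u = min(0.27, 0.58) = 0.27
(u ⊕ u) ∧ (v ∧ u) = min(1.00, 0.27) = 0.27
(u ⊕ (w ∧ v)) ∧ ((u ⊕ u) ∧ (v ∧ u)) = min(0.71, 0.27) = 0.27

0.27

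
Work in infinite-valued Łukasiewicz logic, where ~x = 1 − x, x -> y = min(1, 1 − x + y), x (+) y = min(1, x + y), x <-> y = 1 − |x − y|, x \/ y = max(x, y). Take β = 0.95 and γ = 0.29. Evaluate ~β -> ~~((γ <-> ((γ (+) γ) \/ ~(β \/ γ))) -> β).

~β = 1 − 0.95 = 0.05
γ (+) γ = min(1, 0.29 + 0.29) = min(1, 0.58) = 0.58
β \/ γ = max(0.95, 0.29) = 0.95
~(β \/ γ) = 1 − 0.95 = 0.05
(γ (+) γ) \/ ~(β \/ γ) = max(0.58, 0.05) = 0.58
γ <-> ((γ (+) γ) \/ ~(β \/ γ)) = 1 − |0.29 − 0.58| = 1 − 0.29 = 0.71
(γ <-> ((γ (+) γ) \/ ~(β \/ γ))) -> β = min(1, 1 − 0.71 + 0.95) = min(1, 1.24) = 1.00
~((γ <-> ((γ (+) γ) \/ ~(β \/ γ))) -> β) = 1 − 1.00 = 0.00
~~((γ <-> ((γ (+) γ) \/ ~(β \/ γ))) -> β) = 1 − 0.00 = 1.00
~β -> ~~((γ <-> ((γ (+) γ) \/ ~(β \/ γ))) -> β) = min(1, 1 − 0.05 + 1.00) = min(1, 1.95) = 1.00

1.00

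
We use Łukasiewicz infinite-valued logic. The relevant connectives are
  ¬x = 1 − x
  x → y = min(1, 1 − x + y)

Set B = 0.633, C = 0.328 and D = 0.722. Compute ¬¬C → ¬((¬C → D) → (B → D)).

¬C = 1 − 0.328 = 0.672
¬¬C = 1 − 0.672 = 0.328
¬C → D = min(1, 1 − 0.672 + 0.722) = min(1, 1.050) = 1.000
B → D = min(1, 1 − 0.633 + 0.722) = min(1, 1.089) = 1.000
(¬C → D) → (B → D) = min(1, 1 − 1.000 + 1.000) = min(1, 1.000) = 1.000
¬((¬C → D) → (B → D)) = 1 − 1.000 = 0.000
¬¬C → ¬((¬C → D) → (B → D)) = min(1, 1 − 0.328 + 0.000) = min(1, 0.672) = 0.672

0.672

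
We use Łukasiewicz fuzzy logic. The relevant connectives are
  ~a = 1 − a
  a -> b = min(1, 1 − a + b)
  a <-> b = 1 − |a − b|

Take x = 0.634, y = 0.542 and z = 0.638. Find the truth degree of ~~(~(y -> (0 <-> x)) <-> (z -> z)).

0.176

0 <-> x = 1 − |0.000 − 0.634| = 1 − 0.634 = 0.366
y -> (0 <-> x) = min(1, 1 − 0.542 + 0.366) = min(1, 0.824) = 0.824
~(y -> (0 <-> x)) = 1 − 0.824 = 0.176
z -> z = min(1, 1 − 0.638 + 0.638) = min(1, 1.000) = 1.000
~(y -> (0 <-> x)) <-> (z -> z) = 1 − |0.176 − 1.000| = 1 − 0.824 = 0.176
~(~(y -> (0 <-> x)) <-> (z -> z)) = 1 − 0.176 = 0.824
~~(~(y -> (0 <-> x)) <-> (z -> z)) = 1 − 0.824 = 0.176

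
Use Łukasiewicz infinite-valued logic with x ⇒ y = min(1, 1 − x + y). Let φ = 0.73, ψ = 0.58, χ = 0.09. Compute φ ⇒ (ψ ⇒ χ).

0.78

ψ ⇒ χ = min(1, 1 − 0.58 + 0.09) = min(1, 0.51) = 0.51
φ ⇒ (ψ ⇒ χ) = min(1, 1 − 0.73 + 0.51) = min(1, 0.78) = 0.78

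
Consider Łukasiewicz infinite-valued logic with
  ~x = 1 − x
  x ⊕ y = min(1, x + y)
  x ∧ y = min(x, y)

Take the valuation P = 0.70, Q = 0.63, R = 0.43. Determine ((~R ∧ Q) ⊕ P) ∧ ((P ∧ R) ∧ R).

~R = 1 − 0.43 = 0.57
~R ∧ Q = min(0.57, 0.63) = 0.57
(~R ∧ Q) ⊕ P = min(1, 0.57 + 0.70) = min(1, 1.27) = 1.00
P ∧ R = min(0.70, 0.43) = 0.43
(P ∧ R) ∧ R = min(0.43, 0.43) = 0.43
((~R ∧ Q) ⊕ P) ∧ ((P ∧ R) ∧ R) = min(1.00, 0.43) = 0.43

0.43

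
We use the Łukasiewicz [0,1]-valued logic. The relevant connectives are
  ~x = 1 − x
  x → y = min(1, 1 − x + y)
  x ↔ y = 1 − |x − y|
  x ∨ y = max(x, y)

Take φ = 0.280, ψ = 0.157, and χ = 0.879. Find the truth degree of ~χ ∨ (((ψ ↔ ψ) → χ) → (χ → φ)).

0.522

~χ = 1 − 0.879 = 0.121
ψ ↔ ψ = 1 − |0.157 − 0.157| = 1 − 0.000 = 1.000
(ψ ↔ ψ) → χ = min(1, 1 − 1.000 + 0.879) = min(1, 0.879) = 0.879
χ → φ = min(1, 1 − 0.879 + 0.280) = min(1, 0.401) = 0.401
((ψ ↔ ψ) → χ) → (χ → φ) = min(1, 1 − 0.879 + 0.401) = min(1, 0.522) = 0.522
~χ ∨ (((ψ ↔ ψ) → χ) → (χ → φ)) = max(0.121, 0.522) = 0.522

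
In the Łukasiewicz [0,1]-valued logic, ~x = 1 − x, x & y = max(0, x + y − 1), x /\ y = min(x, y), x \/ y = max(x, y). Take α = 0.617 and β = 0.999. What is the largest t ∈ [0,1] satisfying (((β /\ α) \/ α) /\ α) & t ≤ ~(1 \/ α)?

0.383

β /\ α = min(0.999, 0.617) = 0.617
(β /\ α) \/ α = max(0.617, 0.617) = 0.617
((β /\ α) \/ α) /\ α = min(0.617, 0.617) = 0.617
So the left factor is ((β /\ α) \/ α) /\ α = 0.617.
1 \/ α = max(1.000, 0.617) = 1.000
~(1 \/ α) = 1 − 1.000 = 0.000
So the right-hand bound is ~(1 \/ α) = 0.000.
The residuum of the Łukasiewicz t-norm gives the supremum: min(1, 1 − 0.617 + 0.000).
1 − 0.617 + 0.000 = 0.383, so t = min(1, 0.383) = 0.383.
Check: 0.617 & 0.383 = max(0, 0.000) = 0.000 ≤ 0.000.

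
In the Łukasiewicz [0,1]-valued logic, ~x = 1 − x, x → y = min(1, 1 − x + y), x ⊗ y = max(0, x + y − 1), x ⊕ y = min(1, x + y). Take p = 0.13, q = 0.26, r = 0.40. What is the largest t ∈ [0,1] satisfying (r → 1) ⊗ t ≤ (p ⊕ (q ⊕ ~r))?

0.99

r → 1 = min(1, 1 − 0.40 + 1.00) = min(1, 1.60) = 1.00
So the left factor is r → 1 = 1.00.
~r = 1 − 0.40 = 0.60
q ⊕ ~r = min(1, 0.26 + 0.60) = min(1, 0.86) = 0.86
p ⊕ (q ⊕ ~r) = min(1, 0.13 + 0.86) = min(1, 0.99) = 0.99
So the right-hand bound is p ⊕ (q ⊕ ~r) = 0.99.
The residuum of the Łukasiewicz t-norm gives the supremum: min(1, 1 − 1.00 + 0.99).
1 − 1.00 + 0.99 = 0.99, so t = min(1, 0.99) = 0.99.
Check: 1.00 ⊗ 0.99 = max(0, 0.99) = 0.99 ≤ 0.99.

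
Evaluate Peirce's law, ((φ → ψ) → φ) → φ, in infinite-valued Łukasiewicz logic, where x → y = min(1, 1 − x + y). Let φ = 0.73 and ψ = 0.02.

φ → ψ = min(1, 1 − 0.73 + 0.02) = min(1, 0.29) = 0.29
(φ → ψ) → φ = min(1, 1 − 0.29 + 0.73) = min(1, 1.44) = 1.00
((φ → ψ) → φ) → φ = min(1, 1 − 1.00 + 0.73) = min(1, 0.73) = 0.73
(The value 0.73 < 1 shows this instance is not satisfied; not a Ł∞-tautology in general.)

0.73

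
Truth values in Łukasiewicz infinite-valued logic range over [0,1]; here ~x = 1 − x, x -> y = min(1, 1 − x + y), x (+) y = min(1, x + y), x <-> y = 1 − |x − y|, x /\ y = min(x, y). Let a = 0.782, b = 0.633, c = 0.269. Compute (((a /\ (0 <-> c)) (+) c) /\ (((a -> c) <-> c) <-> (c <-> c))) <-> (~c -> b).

0.880

0 <-> c = 1 − |0.000 − 0.269| = 1 − 0.269 = 0.731
a /\ (0 <-> c) = min(0.782, 0.731) = 0.731
(a /\ (0 <-> c)) (+) c = min(1, 0.731 + 0.269) = min(1, 1.000) = 1.000
a -> c = min(1, 1 − 0.782 + 0.269) = min(1, 0.487) = 0.487
(a -> c) <-> c = 1 − |0.487 − 0.269| = 1 − 0.218 = 0.782
c <-> c = 1 − |0.269 − 0.269| = 1 − 0.000 = 1.000
((a -> c) <-> c) <-> (c <-> c) = 1 − |0.782 − 1.000| = 1 − 0.218 = 0.782
((a /\ (0 <-> c)) (+) c) /\ (((a -> c) <-> c) <-> (c <-> c)) = min(1.000, 0.782) = 0.782
~c = 1 − 0.269 = 0.731
~c -> b = min(1, 1 − 0.731 + 0.633) = min(1, 0.902) = 0.902
(((a /\ (0 <-> c)) (+) c) /\ (((a -> c) <-> c) <-> (c <-> c))) <-> (~c -> b) = 1 − |0.782 − 0.902| = 1 − 0.120 = 0.880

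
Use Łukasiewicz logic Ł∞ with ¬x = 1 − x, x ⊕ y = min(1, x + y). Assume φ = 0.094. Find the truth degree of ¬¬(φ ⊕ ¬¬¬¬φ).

0.188

¬φ = 1 − 0.094 = 0.906
¬¬φ = 1 − 0.906 = 0.094
¬¬¬φ = 1 − 0.094 = 0.906
¬¬¬¬φ = 1 − 0.906 = 0.094
φ ⊕ ¬¬¬¬φ = min(1, 0.094 + 0.094) = min(1, 0.188) = 0.188
¬(φ ⊕ ¬¬¬¬φ) = 1 − 0.188 = 0.812
¬¬(φ ⊕ ¬¬¬¬φ) = 1 − 0.812 = 0.188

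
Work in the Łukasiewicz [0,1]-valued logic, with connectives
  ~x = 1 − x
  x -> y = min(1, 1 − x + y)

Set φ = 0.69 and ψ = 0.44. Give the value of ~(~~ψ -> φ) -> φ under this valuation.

1.00

~ψ = 1 − 0.44 = 0.56
~~ψ = 1 − 0.56 = 0.44
~~ψ -> φ = min(1, 1 − 0.44 + 0.69) = min(1, 1.25) = 1.00
~(~~ψ -> φ) = 1 − 1.00 = 0.00
~(~~ψ -> φ) -> φ = min(1, 1 − 0.00 + 0.69) = min(1, 1.69) = 1.00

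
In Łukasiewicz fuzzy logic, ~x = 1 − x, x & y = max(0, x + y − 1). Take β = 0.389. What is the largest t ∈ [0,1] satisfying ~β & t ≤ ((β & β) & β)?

~β = 1 − 0.389 = 0.611
So the left factor is ~β = 0.611.
β & β = max(0, 0.389 + 0.389 − 1) = max(0, -0.222) = 0.000
(β & β) & β = max(0, 0.000 + 0.389 − 1) = max(0, -0.611) = 0.000
So the right-hand bound is (β & β) & β = 0.000.
The residuum of the Łukasiewicz t-norm gives the supremum: min(1, 1 − 0.611 + 0.000).
1 − 0.611 + 0.000 = 0.389, so t = min(1, 0.389) = 0.389.
Check: 0.611 & 0.389 = max(0, 0.000) = 0.000 ≤ 0.000.

0.389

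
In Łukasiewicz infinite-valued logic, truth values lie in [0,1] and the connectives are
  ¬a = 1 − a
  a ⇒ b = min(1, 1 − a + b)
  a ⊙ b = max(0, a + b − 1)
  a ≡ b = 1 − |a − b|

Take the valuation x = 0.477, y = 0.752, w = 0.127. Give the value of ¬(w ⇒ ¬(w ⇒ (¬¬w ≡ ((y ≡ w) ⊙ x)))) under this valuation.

0.127

¬w = 1 − 0.127 = 0.873
¬¬w = 1 − 0.873 = 0.127
y ≡ w = 1 − |0.752 − 0.127| = 1 − 0.625 = 0.375
(y ≡ w) ⊙ x = max(0, 0.375 + 0.477 − 1) = max(0, -0.148) = 0.000
¬¬w ≡ ((y ≡ w) ⊙ x) = 1 − |0.127 − 0.000| = 1 − 0.127 = 0.873
w ⇒ (¬¬w ≡ ((y ≡ w) ⊙ x)) = min(1, 1 − 0.127 + 0.873) = min(1, 1.746) = 1.000
¬(w ⇒ (¬¬w ≡ ((y ≡ w) ⊙ x))) = 1 − 1.000 = 0.000
w ⇒ ¬(w ⇒ (¬¬w ≡ ((y ≡ w) ⊙ x))) = min(1, 1 − 0.127 + 0.000) = min(1, 0.873) = 0.873
¬(w ⇒ ¬(w ⇒ (¬¬w ≡ ((y ≡ w) ⊙ x)))) = 1 − 0.873 = 0.127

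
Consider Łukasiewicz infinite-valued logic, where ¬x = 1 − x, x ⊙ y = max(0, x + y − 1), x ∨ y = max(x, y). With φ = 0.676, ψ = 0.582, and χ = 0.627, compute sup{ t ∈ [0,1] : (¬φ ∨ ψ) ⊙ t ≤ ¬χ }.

¬φ = 1 − 0.676 = 0.324
¬φ ∨ ψ = max(0.324, 0.582) = 0.582
So the left factor is ¬φ ∨ ψ = 0.582.
¬χ = 1 − 0.627 = 0.373
So the right-hand bound is ¬χ = 0.373.
The residuum of the Łukasiewicz t-norm gives the supremum: min(1, 1 − 0.582 + 0.373).
1 − 0.582 + 0.373 = 0.791, so t = min(1, 0.791) = 0.791.
Check: 0.582 ⊙ 0.791 = max(0, 0.373) = 0.373 ≤ 0.373.

0.791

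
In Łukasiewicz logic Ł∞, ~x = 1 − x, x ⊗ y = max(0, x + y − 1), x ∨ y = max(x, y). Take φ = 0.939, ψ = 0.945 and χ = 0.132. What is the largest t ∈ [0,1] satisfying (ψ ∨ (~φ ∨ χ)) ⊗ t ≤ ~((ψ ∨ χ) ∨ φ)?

~φ = 1 − 0.939 = 0.061
~φ ∨ χ = max(0.061, 0.132) = 0.132
ψ ∨ (~φ ∨ χ) = max(0.945, 0.132) = 0.945
So the left factor is ψ ∨ (~φ ∨ χ) = 0.945.
ψ ∨ χ = max(0.945, 0.132) = 0.945
(ψ ∨ χ) ∨ φ = max(0.945, 0.939) = 0.945
~((ψ ∨ χ) ∨ φ) = 1 − 0.945 = 0.055
So the right-hand bound is ~((ψ ∨ χ) ∨ φ) = 0.055.
The residuum of the Łukasiewicz t-norm gives the supremum: min(1, 1 − 0.945 + 0.055).
1 − 0.945 + 0.055 = 0.110, so t = min(1, 0.110) = 0.110.
Check: 0.945 ⊗ 0.110 = max(0, 0.055) = 0.055 ≤ 0.055.

0.110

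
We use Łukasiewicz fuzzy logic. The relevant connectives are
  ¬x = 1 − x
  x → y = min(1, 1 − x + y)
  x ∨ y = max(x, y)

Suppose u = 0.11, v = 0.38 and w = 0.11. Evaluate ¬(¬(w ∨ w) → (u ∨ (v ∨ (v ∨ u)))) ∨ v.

0.51

w ∨ w = max(0.11, 0.11) = 0.11
¬(w ∨ w) = 1 − 0.11 = 0.89
v ∨ u = max(0.38, 0.11) = 0.38
v ∨ (v ∨ u) = max(0.38, 0.38) = 0.38
u ∨ (v ∨ (v ∨ u)) = max(0.11, 0.38) = 0.38
¬(w ∨ w) → (u ∨ (v ∨ (v ∨ u))) = min(1, 1 − 0.89 + 0.38) = min(1, 0.49) = 0.49
¬(¬(w ∨ w) → (u ∨ (v ∨ (v ∨ u)))) = 1 − 0.49 = 0.51
¬(¬(w ∨ w) → (u ∨ (v ∨ (v ∨ u)))) ∨ v = max(0.51, 0.38) = 0.51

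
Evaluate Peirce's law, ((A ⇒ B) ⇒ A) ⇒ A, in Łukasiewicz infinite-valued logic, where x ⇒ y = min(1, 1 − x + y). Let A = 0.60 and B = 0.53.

A ⇒ B = min(1, 1 − 0.60 + 0.53) = min(1, 0.93) = 0.93
(A ⇒ B) ⇒ A = min(1, 1 − 0.93 + 0.60) = min(1, 0.67) = 0.67
((A ⇒ B) ⇒ A) ⇒ A = min(1, 1 − 0.67 + 0.60) = min(1, 0.93) = 0.93
(The value 0.93 < 1 shows this instance is not satisfied; not a Ł∞-tautology in general.)

0.93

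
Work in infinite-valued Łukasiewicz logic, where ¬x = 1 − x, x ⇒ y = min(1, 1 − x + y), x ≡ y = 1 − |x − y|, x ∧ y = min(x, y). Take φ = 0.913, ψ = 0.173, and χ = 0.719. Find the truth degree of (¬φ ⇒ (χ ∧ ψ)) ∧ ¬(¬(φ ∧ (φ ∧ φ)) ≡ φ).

0.826

¬φ = 1 − 0.913 = 0.087
χ ∧ ψ = min(0.719, 0.173) = 0.173
¬φ ⇒ (χ ∧ ψ) = min(1, 1 − 0.087 + 0.173) = min(1, 1.086) = 1.000
φ ∧ φ = min(0.913, 0.913) = 0.913
φ ∧ (φ ∧ φ) = min(0.913, 0.913) = 0.913
¬(φ ∧ (φ ∧ φ)) = 1 − 0.913 = 0.087
¬(φ ∧ (φ ∧ φ)) ≡ φ = 1 − |0.087 − 0.913| = 1 − 0.826 = 0.174
¬(¬(φ ∧ (φ ∧ φ)) ≡ φ) = 1 − 0.174 = 0.826
(¬φ ⇒ (χ ∧ ψ)) ∧ ¬(¬(φ ∧ (φ ∧ φ)) ≡ φ) = min(1.000, 0.826) = 0.826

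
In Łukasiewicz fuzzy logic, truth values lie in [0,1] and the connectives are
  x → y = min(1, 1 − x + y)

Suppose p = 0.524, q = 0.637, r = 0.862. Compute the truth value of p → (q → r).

1.000

q → r = min(1, 1 − 0.637 + 0.862) = min(1, 1.225) = 1.000
p → (q → r) = min(1, 1 − 0.524 + 1.000) = min(1, 1.476) = 1.000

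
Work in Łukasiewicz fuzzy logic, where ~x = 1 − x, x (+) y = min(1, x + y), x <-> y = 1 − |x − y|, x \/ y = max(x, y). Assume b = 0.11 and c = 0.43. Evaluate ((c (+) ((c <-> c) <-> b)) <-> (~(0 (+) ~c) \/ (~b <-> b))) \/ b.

0.89

c <-> c = 1 − |0.43 − 0.43| = 1 − 0.00 = 1.00
(c <-> c) <-> b = 1 − |1.00 − 0.11| = 1 − 0.89 = 0.11
c (+) ((c <-> c) <-> b) = min(1, 0.43 + 0.11) = min(1, 0.54) = 0.54
~c = 1 − 0.43 = 0.57
0 (+) ~c = min(1, 0.00 + 0.57) = min(1, 0.57) = 0.57
~(0 (+) ~c) = 1 − 0.57 = 0.43
~b = 1 − 0.11 = 0.89
~b <-> b = 1 − |0.89 − 0.11| = 1 − 0.78 = 0.22
~(0 (+) ~c) \/ (~b <-> b) = max(0.43, 0.22) = 0.43
(c (+) ((c <-> c) <-> b)) <-> (~(0 (+) ~c) \/ (~b <-> b)) = 1 − |0.54 − 0.43| = 1 − 0.11 = 0.89
((c (+) ((c <-> c) <-> b)) <-> (~(0 (+) ~c) \/ (~b <-> b))) \/ b = max(0.89, 0.11) = 0.89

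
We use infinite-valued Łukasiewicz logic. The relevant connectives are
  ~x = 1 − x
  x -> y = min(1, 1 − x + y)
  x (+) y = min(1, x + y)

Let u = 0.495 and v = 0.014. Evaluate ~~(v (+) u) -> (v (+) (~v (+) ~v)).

v (+) u = min(1, 0.014 + 0.495) = min(1, 0.509) = 0.509
~(v (+) u) = 1 − 0.509 = 0.491
~~(v (+) u) = 1 − 0.491 = 0.509
~v = 1 − 0.014 = 0.986
~v (+) ~v = min(1, 0.986 + 0.986) = min(1, 1.972) = 1.000
v (+) (~v (+) ~v) = min(1, 0.014 + 1.000) = min(1, 1.014) = 1.000
~~(v (+) u) -> (v (+) (~v (+) ~v)) = min(1, 1 − 0.509 + 1.000) = min(1, 1.491) = 1.000

1.000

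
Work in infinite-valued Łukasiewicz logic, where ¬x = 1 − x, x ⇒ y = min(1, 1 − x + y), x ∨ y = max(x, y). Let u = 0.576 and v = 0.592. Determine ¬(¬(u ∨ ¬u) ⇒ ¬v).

0.016

¬u = 1 − 0.576 = 0.424
u ∨ ¬u = max(0.576, 0.424) = 0.576
¬(u ∨ ¬u) = 1 − 0.576 = 0.424
¬v = 1 − 0.592 = 0.408
¬(u ∨ ¬u) ⇒ ¬v = min(1, 1 − 0.424 + 0.408) = min(1, 0.984) = 0.984
¬(¬(u ∨ ¬u) ⇒ ¬v) = 1 − 0.984 = 0.016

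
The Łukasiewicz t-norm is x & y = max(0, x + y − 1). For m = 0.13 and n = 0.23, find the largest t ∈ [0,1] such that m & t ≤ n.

1.00

The residuum of the Łukasiewicz t-norm gives the supremum: min(1, 1 − 0.13 + 0.23).
1 − 0.13 + 0.23 = 1.10, so t = min(1, 1.10) = 1.00.
Check: 0.13 & 1.00 = max(0, 0.13) = 0.13 ≤ 0.23.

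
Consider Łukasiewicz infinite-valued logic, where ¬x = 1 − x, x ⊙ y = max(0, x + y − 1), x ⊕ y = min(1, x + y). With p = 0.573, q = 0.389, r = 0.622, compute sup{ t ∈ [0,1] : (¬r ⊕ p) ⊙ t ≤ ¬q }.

0.660

¬r = 1 − 0.622 = 0.378
¬r ⊕ p = min(1, 0.378 + 0.573) = min(1, 0.951) = 0.951
So the left factor is ¬r ⊕ p = 0.951.
¬q = 1 − 0.389 = 0.611
So the right-hand bound is ¬q = 0.611.
The residuum of the Łukasiewicz t-norm gives the supremum: min(1, 1 − 0.951 + 0.611).
1 − 0.951 + 0.611 = 0.660, so t = min(1, 0.660) = 0.660.
Check: 0.951 ⊙ 0.660 = max(0, 0.611) = 0.611 ≤ 0.611.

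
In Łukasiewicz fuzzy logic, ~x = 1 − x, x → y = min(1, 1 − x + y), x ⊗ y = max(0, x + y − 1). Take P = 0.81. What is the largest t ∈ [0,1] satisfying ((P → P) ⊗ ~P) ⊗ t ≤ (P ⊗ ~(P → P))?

0.81

P → P = min(1, 1 − 0.81 + 0.81) = min(1, 1.00) = 1.00
~P = 1 − 0.81 = 0.19
(P → P) ⊗ ~P = max(0, 1.00 + 0.19 − 1) = max(0, 0.19) = 0.19
So the left factor is (P → P) ⊗ ~P = 0.19.
~(P → P) = 1 − 1.00 = 0.00
P ⊗ ~(P → P) = max(0, 0.81 + 0.00 − 1) = max(0, -0.19) = 0.00
So the right-hand bound is P ⊗ ~(P → P) = 0.00.
The residuum of the Łukasiewicz t-norm gives the supremum: min(1, 1 − 0.19 + 0.00).
1 − 0.19 + 0.00 = 0.81, so t = min(1, 0.81) = 0.81.
Check: 0.19 ⊗ 0.81 = max(0, 0.00) = 0.00 ≤ 0.00.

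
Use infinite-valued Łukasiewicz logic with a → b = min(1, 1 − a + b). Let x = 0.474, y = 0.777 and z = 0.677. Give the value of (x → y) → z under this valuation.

x → y = min(1, 1 − 0.474 + 0.777) = min(1, 1.303) = 1.000
(x → y) → z = min(1, 1 − 1.000 + 0.677) = min(1, 0.677) = 0.677

0.677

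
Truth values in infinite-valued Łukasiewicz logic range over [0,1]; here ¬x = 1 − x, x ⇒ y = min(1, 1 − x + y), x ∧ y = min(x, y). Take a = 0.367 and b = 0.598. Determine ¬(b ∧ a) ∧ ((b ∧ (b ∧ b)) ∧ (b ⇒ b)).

0.598

b ∧ a = min(0.598, 0.367) = 0.367
¬(b ∧ a) = 1 − 0.367 = 0.633
b ∧ b = min(0.598, 0.598) = 0.598
b ∧ (b ∧ b) = min(0.598, 0.598) = 0.598
b ⇒ b = min(1, 1 − 0.598 + 0.598) = min(1, 1.000) = 1.000
(b ∧ (b ∧ b)) ∧ (b ⇒ b) = min(0.598, 1.000) = 0.598
¬(b ∧ a) ∧ ((b ∧ (b ∧ b)) ∧ (b ⇒ b)) = min(0.633, 0.598) = 0.598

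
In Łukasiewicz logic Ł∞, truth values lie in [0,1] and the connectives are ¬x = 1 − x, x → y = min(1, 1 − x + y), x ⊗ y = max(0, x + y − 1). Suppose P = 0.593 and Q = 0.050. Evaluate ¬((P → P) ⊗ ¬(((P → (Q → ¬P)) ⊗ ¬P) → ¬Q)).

1.000

P → P = min(1, 1 − 0.593 + 0.593) = min(1, 1.000) = 1.000
¬P = 1 − 0.593 = 0.407
Q → ¬P = min(1, 1 − 0.050 + 0.407) = min(1, 1.357) = 1.000
P → (Q → ¬P) = min(1, 1 − 0.593 + 1.000) = min(1, 1.407) = 1.000
(P → (Q → ¬P)) ⊗ ¬P = max(0, 1.000 + 0.407 − 1) = max(0, 0.407) = 0.407
¬Q = 1 − 0.050 = 0.950
((P → (Q → ¬P)) ⊗ ¬P) → ¬Q = min(1, 1 − 0.407 + 0.950) = min(1, 1.543) = 1.000
¬(((P → (Q → ¬P)) ⊗ ¬P) → ¬Q) = 1 − 1.000 = 0.000
(P → P) ⊗ ¬(((P → (Q → ¬P)) ⊗ ¬P) → ¬Q) = max(0, 1.000 + 0.000 − 1) = max(0, 0.000) = 0.000
¬((P → P) ⊗ ¬(((P → (Q → ¬P)) ⊗ ¬P) → ¬Q)) = 1 − 0.000 = 1.000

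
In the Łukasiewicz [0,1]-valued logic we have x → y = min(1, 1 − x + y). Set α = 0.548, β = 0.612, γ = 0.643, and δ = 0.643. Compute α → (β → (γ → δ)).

γ → δ = min(1, 1 − 0.643 + 0.643) = min(1, 1.000) = 1.000
β → (γ → δ) = min(1, 1 − 0.612 + 1.000) = min(1, 1.388) = 1.000
α → (β → (γ → δ)) = min(1, 1 − 0.548 + 1.000) = min(1, 1.452) = 1.000

1.000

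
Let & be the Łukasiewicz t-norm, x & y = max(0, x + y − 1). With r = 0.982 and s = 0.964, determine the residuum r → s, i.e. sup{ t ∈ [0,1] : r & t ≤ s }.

0.982

The residuum of the Łukasiewicz t-norm gives the supremum: min(1, 1 − 0.982 + 0.964).
1 − 0.982 + 0.964 = 0.982, so t = min(1, 0.982) = 0.982.
Check: 0.982 & 0.982 = max(0, 0.964) = 0.964 ≤ 0.964.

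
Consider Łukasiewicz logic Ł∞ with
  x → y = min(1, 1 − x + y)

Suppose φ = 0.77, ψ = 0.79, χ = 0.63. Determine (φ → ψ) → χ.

0.63

φ → ψ = min(1, 1 − 0.77 + 0.79) = min(1, 1.02) = 1.00
(φ → ψ) → χ = min(1, 1 − 1.00 + 0.63) = min(1, 0.63) = 0.63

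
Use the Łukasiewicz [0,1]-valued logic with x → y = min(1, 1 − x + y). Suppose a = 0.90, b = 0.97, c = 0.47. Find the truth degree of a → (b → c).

b → c = min(1, 1 − 0.97 + 0.47) = min(1, 0.50) = 0.50
a → (b → c) = min(1, 1 − 0.90 + 0.50) = min(1, 0.60) = 0.60

0.60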